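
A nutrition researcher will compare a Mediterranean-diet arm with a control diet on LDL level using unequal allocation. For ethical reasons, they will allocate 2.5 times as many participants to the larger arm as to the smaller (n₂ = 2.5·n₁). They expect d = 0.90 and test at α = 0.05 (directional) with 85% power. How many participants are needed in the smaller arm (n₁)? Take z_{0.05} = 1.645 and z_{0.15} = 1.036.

n₁ = 13

With allocation ratio k = n₂/n₁ = 2.5, Var(x̄₁−x̄₂) = σ²(1/n₁ + 1/(k·n₁)) = σ²·(k+1)/(k·n₁).
So n₁ = (1 + 1/k)·((z_{α} + z_β)/d)² = 1.400 × (2.681/0.90)².
n₁ = 1.400 × 8.87 = 12.4.
Round up: n₁ = 13, giving n₂ = ⌈2.5 × 13⌉ = ⌈32.5⌉ = 33.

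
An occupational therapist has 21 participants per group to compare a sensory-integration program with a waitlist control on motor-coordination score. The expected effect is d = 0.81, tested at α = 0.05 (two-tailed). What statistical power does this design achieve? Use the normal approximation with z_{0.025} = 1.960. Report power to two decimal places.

For two equal groups, power = Φ(d·√(n/2) − z_{α/2}).
d·√(n/2) = 0.81 × √(21/2) = 0.81 × 3.240 = 2.625.
z_β = 2.625 − 1.960 = 0.665.
Power = Φ(0.665) = 0.747.

power ≈ 0.75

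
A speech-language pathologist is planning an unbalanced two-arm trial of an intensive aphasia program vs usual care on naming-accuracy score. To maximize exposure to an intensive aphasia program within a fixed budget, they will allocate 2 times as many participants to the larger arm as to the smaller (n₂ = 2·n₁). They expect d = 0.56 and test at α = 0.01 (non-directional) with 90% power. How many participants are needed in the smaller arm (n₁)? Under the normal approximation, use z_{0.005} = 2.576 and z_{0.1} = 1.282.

n₁ = 72

With allocation ratio k = n₂/n₁ = 2, Var(x̄₁−x̄₂) = σ²(1/n₁ + 1/(k·n₁)) = σ²·(k+1)/(k·n₁).
So n₁ = (1 + 1/k)·((z_{α/2} + z_β)/d)² = 1.500 × (3.858/0.56)².
n₁ = 1.500 × 47.46 = 71.2.
Round up: n₁ = 72, giving n₂ = 2 × 72 = 144.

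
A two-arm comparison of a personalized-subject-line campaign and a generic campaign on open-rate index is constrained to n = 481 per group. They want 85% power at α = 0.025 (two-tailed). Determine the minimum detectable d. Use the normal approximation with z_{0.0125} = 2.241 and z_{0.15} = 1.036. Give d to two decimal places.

For two independent groups of n = 481 each: d_min = (z_{α/2} + z_β)·√(2/n).
z-sum = 2.241 + 1.036 = 3.277.
d_min = 3.277 × √(2/481) = 3.277 × 0.0645 = 0.211.

d_min ≈ 0.21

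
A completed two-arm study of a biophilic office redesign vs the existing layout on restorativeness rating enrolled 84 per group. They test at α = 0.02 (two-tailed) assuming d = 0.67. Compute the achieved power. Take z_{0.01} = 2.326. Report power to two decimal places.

power ≈ 0.98

For two equal groups, power = Φ(d·√(n/2) − z_{α/2}).
d·√(n/2) = 0.67 × √(84/2) = 0.67 × 6.481 = 4.342.
z_β = 4.342 − 2.326 = 2.016.
Power = Φ(2.016) = 0.978.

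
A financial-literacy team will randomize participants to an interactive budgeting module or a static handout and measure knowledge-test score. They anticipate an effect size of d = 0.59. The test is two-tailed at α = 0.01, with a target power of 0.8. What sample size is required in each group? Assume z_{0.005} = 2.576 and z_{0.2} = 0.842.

n = 68 per group

For two independent groups with equal n: n = 2·((z_{α/2} + z_β) / d)².
z_{α/2} + z_β = 2.576 + 0.842 = 3.418.
n = 2 × (3.418 / 0.59)² = 2 × 5.793² = 2 × 33.56 = 67.1.
Round up to the next whole participant.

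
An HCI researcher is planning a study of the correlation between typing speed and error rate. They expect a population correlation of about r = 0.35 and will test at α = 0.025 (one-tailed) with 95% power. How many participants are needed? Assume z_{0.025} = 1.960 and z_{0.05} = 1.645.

n = 101

Fisher's z: C = ½·ln((1+r)/(1−r)) = ½·ln(2.0769) = 0.3654.
n = ((z_{α} + z_β)/C)² + 3.
(1.960 + 1.645) / 0.3654 = 3.605 / 0.3654 = 9.866.
n = 9.866² + 3 = 97.34 + 3 = 100.3.
Round up.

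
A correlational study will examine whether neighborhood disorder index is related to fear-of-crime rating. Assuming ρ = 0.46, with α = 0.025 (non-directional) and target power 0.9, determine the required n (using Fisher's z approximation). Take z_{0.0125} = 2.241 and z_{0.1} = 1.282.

Fisher's z: C = ½·ln((1+r)/(1−r)) = ½·ln(2.7037) = 0.4973.
n = ((z_{α/2} + z_β)/C)² + 3.
(2.241 + 1.282) / 0.4973 = 3.523 / 0.4973 = 7.084.
n = 7.084² + 3 = 50.19 + 3 = 53.2.
Round up.

n = 54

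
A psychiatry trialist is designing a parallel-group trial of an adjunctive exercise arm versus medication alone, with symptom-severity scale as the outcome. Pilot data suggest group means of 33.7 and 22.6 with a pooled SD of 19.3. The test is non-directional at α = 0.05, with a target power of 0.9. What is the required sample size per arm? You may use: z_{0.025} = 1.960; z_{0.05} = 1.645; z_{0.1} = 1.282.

n = 64 per group

Cohen's d = |M₁ − M₂| / SD_pooled = |33.7 − 22.6| / 19.3 = 11.1 / 19.3 = 0.575.
For two independent groups with equal n: n = 2·((z_{α/2} + z_β) / d)².
z_{α/2} + z_β = 1.960 + 1.282 = 3.242.
n = 2 × (3.242 / 0.575)² = 2 × 5.638² = 2 × 31.79 = 63.6.
Round up to the next whole participant.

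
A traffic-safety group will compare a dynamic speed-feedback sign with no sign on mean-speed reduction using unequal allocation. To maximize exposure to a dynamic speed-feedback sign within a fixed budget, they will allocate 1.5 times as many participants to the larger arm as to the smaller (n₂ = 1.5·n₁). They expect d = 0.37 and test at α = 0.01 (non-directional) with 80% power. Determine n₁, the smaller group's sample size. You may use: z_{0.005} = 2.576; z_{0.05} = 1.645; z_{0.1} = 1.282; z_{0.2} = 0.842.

n₁ = 143

With allocation ratio k = n₂/n₁ = 1.5, Var(x̄₁−x̄₂) = σ²(1/n₁ + 1/(k·n₁)) = σ²·(k+1)/(k·n₁).
So n₁ = (1 + 1/k)·((z_{α/2} + z_β)/d)² = 1.667 × (3.418/0.37)².
n₁ = 1.667 × 85.34 = 142.2.
Round up: n₁ = 143, giving n₂ = ⌈1.5 × 143⌉ = ⌈214.5⌉ = 215.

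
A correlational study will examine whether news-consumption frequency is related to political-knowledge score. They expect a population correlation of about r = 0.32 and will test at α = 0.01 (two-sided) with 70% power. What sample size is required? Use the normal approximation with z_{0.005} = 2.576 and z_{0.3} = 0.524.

Fisher's z: C = ½·ln((1+r)/(1−r)) = ½·ln(1.9412) = 0.3316.
n = ((z_{α/2} + z_β)/C)² + 3.
(2.576 + 0.524) / 0.3316 = 3.100 / 0.3316 = 9.349.
n = 9.349² + 3 = 87.40 + 3 = 90.4.
Round up.

n = 91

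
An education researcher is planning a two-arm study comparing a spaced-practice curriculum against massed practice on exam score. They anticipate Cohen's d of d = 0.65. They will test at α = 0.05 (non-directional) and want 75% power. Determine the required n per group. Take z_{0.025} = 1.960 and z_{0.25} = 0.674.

For two independent groups with equal n: n = 2·((z_{α/2} + z_β) / d)².
z_{α/2} + z_β = 1.960 + 0.674 = 2.634.
n = 2 × (2.634 / 0.65)² = 2 × 4.052² = 2 × 16.42 = 32.8.
Round up to the next whole participant.

n = 33 per group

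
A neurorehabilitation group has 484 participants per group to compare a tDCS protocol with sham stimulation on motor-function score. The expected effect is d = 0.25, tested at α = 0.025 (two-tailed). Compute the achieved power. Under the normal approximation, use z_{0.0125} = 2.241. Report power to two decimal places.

For two equal groups, power = Φ(d·√(n/2) − z_{α/2}).
d·√(n/2) = 0.25 × √(484/2) = 0.25 × 15.556 = 3.889.
z_β = 3.889 − 2.241 = 1.648.
Power = Φ(1.648) = 0.950.

power ≈ 0.95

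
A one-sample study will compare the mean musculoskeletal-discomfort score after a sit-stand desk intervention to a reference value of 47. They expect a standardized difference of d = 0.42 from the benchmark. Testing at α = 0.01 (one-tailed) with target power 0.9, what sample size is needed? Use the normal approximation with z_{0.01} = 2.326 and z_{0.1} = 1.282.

n = 74

For a one-sample test: n = ((z_{α} + z_β) / d)².
z_{α} + z_β = 2.326 + 1.282 = 3.608.
n = (3.608 / 0.42)² = 8.590² = 73.80.
Round up.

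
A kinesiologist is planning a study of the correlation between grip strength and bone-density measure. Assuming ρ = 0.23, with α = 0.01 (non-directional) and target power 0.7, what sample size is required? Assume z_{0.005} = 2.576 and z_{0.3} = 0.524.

Fisher's z: C = ½·ln((1+r)/(1−r)) = ½·ln(1.5974) = 0.2342.
n = ((z_{α/2} + z_β)/C)² + 3.
(2.576 + 0.524) / 0.2342 = 3.100 / 0.2342 = 13.237.
n = 13.237² + 3 = 175.21 + 3 = 178.2.
Round up.

n = 179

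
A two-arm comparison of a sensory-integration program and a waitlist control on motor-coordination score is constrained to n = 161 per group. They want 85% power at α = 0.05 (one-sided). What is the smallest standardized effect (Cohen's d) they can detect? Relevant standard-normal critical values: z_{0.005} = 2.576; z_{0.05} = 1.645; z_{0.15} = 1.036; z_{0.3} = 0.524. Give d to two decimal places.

d_min ≈ 0.30

For two independent groups of n = 161 each: d_min = (z_{α} + z_β)·√(2/n).
z-sum = 1.645 + 1.036 = 2.681.
d_min = 2.681 × √(2/161) = 2.681 × 0.1115 = 0.299.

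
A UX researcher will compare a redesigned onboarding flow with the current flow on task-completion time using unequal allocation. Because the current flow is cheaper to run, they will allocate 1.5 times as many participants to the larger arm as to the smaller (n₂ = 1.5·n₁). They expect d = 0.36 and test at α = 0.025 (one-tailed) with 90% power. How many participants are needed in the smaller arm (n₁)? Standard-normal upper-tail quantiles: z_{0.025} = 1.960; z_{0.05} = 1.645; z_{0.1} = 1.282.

With allocation ratio k = n₂/n₁ = 1.5, Var(x̄₁−x̄₂) = σ²(1/n₁ + 1/(k·n₁)) = σ²·(k+1)/(k·n₁).
So n₁ = (1 + 1/k)·((z_{α} + z_β)/d)² = 1.667 × (3.242/0.36)².
n₁ = 1.667 × 81.10 = 135.2.
Round up: n₁ = 136, giving n₂ = 1.5 × 136 = 204.

n₁ = 136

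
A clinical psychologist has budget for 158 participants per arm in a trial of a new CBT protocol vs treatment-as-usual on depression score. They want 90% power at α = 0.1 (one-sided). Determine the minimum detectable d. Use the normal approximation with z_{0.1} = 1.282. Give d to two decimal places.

For two independent groups of n = 158 each: d_min = (z_{α} + z_β)·√(2/n).
z-sum = 1.282 + 1.282 = 2.564.
d_min = 2.564 × √(2/158) = 2.564 × 0.1125 = 0.288.

d_min ≈ 0.29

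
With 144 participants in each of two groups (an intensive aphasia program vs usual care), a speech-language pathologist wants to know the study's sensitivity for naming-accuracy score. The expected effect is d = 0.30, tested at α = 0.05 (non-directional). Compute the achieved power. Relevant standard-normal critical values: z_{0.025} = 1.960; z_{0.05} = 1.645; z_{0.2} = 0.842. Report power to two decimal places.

For two equal groups, power = Φ(d·√(n/2) − z_{α/2}).
d·√(n/2) = 0.30 × √(144/2) = 0.30 × 8.485 = 2.546.
z_β = 2.546 − 1.960 = 0.586.
Power = Φ(0.586) = 0.721.

power ≈ 0.72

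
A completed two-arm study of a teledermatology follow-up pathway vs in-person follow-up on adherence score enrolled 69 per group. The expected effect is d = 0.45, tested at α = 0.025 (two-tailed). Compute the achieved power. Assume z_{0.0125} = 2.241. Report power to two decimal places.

power ≈ 0.66

For two equal groups, power = Φ(d·√(n/2) − z_{α/2}).
d·√(n/2) = 0.45 × √(69/2) = 0.45 × 5.874 = 2.643.
z_β = 2.643 − 2.241 = 0.402.
Power = Φ(0.402) = 0.656.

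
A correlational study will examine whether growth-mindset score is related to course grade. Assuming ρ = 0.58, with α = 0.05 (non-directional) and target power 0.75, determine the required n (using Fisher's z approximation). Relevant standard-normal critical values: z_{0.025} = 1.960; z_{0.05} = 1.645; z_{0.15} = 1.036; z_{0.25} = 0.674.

Fisher's z: C = ½·ln((1+r)/(1−r)) = ½·ln(3.7619) = 0.6625.
n = ((z_{α/2} + z_β)/C)² + 3.
(1.960 + 0.674) / 0.6625 = 2.634 / 0.6625 = 3.976.
n = 3.976² + 3 = 15.81 + 3 = 18.8.
Round up.

n = 19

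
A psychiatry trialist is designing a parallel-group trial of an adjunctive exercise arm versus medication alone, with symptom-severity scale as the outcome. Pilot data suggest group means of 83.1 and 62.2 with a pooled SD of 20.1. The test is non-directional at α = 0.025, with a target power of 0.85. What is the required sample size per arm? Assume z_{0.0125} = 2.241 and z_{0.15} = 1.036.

n = 20 per group

Cohen's d = |M₁ − M₂| / SD_pooled = |83.1 − 62.2| / 20.1 = 20.9 / 20.1 = 1.040.
For two independent groups with equal n: n = 2·((z_{α/2} + z_β) / d)².
z_{α/2} + z_β = 2.241 + 1.036 = 3.277.
n = 2 × (3.277 / 1.040)² = 2 × 3.151² = 2 × 9.93 = 19.9.
Round up to the next whole participant.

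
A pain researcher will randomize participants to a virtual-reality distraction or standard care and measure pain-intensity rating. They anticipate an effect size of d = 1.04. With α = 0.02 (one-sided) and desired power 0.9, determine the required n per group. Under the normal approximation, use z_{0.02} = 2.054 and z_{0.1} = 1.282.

n = 21 per group

For two independent groups with equal n: n = 2·((z_{α} + z_β) / d)².
z_{α} + z_β = 2.054 + 1.282 = 3.336.
n = 2 × (3.336 / 1.04)² = 2 × 3.208² = 2 × 10.29 = 20.6.
Round up to the next whole participant.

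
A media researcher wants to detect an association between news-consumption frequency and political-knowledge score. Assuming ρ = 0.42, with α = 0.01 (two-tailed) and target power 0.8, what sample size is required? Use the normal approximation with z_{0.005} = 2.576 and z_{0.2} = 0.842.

n = 62

Fisher's z: C = ½·ln((1+r)/(1−r)) = ½·ln(2.4483) = 0.4477.
n = ((z_{α/2} + z_β)/C)² + 3.
(2.576 + 0.842) / 0.4477 = 3.418 / 0.4477 = 7.635.
n = 7.635² + 3 = 58.29 + 3 = 61.3.
Round up.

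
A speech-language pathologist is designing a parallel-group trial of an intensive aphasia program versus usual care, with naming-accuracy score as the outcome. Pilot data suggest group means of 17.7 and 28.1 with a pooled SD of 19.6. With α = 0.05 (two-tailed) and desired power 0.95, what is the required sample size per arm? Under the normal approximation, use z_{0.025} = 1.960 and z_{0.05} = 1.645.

Cohen's d = |M₁ − M₂| / SD_pooled = |17.7 − 28.1| / 19.6 = 10.4 / 19.6 = 0.531.
For two independent groups with equal n: n = 2·((z_{α/2} + z_β) / d)².
z_{α/2} + z_β = 1.960 + 1.645 = 3.605.
n = 2 × (3.605 / 0.531)² = 2 × 6.789² = 2 × 46.09 = 92.2.
Round up to the next whole participant.

n = 93 per group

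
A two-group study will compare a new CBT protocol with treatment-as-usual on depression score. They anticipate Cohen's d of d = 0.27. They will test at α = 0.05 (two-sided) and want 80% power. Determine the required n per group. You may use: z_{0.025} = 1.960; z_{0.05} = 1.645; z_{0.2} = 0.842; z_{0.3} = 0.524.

n = 216 per group

For two independent groups with equal n: n = 2·((z_{α/2} + z_β) / d)².
z_{α/2} + z_β = 1.960 + 0.842 = 2.802.
n = 2 × (2.802 / 0.27)² = 2 × 10.378² = 2 × 107.70 = 215.4.
Round up to the next whole participant.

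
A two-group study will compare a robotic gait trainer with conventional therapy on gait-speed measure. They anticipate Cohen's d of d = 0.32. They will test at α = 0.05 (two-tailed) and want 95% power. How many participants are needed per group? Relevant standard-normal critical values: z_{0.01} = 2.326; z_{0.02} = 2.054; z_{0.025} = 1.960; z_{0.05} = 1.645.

n = 254 per group

For two independent groups with equal n: n = 2·((z_{α/2} + z_β) / d)².
z_{α/2} + z_β = 1.960 + 1.645 = 3.605.
n = 2 × (3.605 / 0.32)² = 2 × 11.266² = 2 × 126.91 = 253.8.
Round up to the next whole participant.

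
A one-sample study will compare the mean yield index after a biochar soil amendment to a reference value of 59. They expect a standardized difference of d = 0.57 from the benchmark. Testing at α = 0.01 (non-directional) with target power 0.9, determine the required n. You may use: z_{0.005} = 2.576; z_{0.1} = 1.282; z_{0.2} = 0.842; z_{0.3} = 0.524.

n = 46

For a one-sample test: n = ((z_{α/2} + z_β) / d)².
z_{α/2} + z_β = 2.576 + 1.282 = 3.858.
n = (3.858 / 0.57)² = 6.768² = 45.81.
Round up.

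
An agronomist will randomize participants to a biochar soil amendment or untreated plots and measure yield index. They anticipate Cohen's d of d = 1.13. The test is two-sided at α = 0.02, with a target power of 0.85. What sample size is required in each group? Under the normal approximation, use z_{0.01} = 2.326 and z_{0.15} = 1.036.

n = 18 per group

For two independent groups with equal n: n = 2·((z_{α/2} + z_β) / d)².
z_{α/2} + z_β = 2.326 + 1.036 = 3.362.
n = 2 × (3.362 / 1.13)² = 2 × 2.975² = 2 × 8.85 = 17.7.
Round up to the next whole participant.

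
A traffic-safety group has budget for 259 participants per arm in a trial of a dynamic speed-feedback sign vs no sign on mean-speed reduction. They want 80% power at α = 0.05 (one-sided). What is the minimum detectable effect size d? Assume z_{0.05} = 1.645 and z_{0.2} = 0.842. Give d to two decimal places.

For two independent groups of n = 259 each: d_min = (z_{α} + z_β)·√(2/n).
z-sum = 1.645 + 0.842 = 2.487.
d_min = 2.487 × √(2/259) = 2.487 × 0.0879 = 0.219.

d_min ≈ 0.22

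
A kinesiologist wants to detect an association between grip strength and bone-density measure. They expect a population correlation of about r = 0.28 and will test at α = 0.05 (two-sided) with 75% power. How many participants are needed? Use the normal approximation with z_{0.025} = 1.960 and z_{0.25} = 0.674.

Fisher's z: C = ½·ln((1+r)/(1−r)) = ½·ln(1.7778) = 0.2877.
n = ((z_{α/2} + z_β)/C)² + 3.
(1.960 + 0.674) / 0.2877 = 2.634 / 0.2877 = 9.155.
n = 9.155² + 3 = 83.82 + 3 = 86.8.
Round up.

n = 87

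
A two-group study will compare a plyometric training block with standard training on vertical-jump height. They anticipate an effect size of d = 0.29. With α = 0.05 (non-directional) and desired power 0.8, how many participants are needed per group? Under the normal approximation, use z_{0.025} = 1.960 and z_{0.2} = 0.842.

n = 187 per group

For two independent groups with equal n: n = 2·((z_{α/2} + z_β) / d)².
z_{α/2} + z_β = 1.960 + 0.842 = 2.802.
n = 2 × (2.802 / 0.29)² = 2 × 9.662² = 2 × 93.36 = 186.7.
Round up to the next whole participant.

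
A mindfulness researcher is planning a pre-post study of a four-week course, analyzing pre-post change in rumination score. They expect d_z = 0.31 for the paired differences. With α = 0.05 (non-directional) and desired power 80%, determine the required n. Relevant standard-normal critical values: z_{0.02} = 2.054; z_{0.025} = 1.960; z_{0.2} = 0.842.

For a paired (one-sample on differences) test: n = ((z_{α/2} + z_β) / d)².
z_{α/2} + z_β = 1.960 + 0.842 = 2.802.
n = (2.802 / 0.31)² = 9.039² = 81.70.
Round up.

n = 82 pairs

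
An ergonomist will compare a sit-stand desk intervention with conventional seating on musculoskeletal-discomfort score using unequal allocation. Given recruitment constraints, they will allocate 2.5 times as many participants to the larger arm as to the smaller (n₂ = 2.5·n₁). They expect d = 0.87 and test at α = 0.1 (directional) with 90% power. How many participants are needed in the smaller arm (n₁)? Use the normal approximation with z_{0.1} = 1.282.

n₁ = 13

With allocation ratio k = n₂/n₁ = 2.5, Var(x̄₁−x̄₂) = σ²(1/n₁ + 1/(k·n₁)) = σ²·(k+1)/(k·n₁).
So n₁ = (1 + 1/k)·((z_{α} + z_β)/d)² = 1.400 × (2.564/0.87)².
n₁ = 1.400 × 8.69 = 12.2.
Round up: n₁ = 13, giving n₂ = ⌈2.5 × 13⌉ = ⌈32.5⌉ = 33.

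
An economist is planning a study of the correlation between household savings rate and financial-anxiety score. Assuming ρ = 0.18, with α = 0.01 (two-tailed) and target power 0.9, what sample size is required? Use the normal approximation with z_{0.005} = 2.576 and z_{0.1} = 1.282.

n = 453

Fisher's z: C = ½·ln((1+r)/(1−r)) = ½·ln(1.4390) = 0.1820.
n = ((z_{α/2} + z_β)/C)² + 3.
(2.576 + 1.282) / 0.1820 = 3.858 / 0.1820 = 21.198.
n = 21.198² + 3 = 449.35 + 3 = 452.3.
Round up.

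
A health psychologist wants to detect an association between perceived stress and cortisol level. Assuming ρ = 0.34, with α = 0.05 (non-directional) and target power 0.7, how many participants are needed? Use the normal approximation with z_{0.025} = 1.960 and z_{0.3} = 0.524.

n = 53

Fisher's z: C = ½·ln((1+r)/(1−r)) = ½·ln(2.0303) = 0.3541.
n = ((z_{α/2} + z_β)/C)² + 3.
(1.960 + 0.524) / 0.3541 = 2.484 / 0.3541 = 7.015.
n = 7.015² + 3 = 49.21 + 3 = 52.2.
Round up.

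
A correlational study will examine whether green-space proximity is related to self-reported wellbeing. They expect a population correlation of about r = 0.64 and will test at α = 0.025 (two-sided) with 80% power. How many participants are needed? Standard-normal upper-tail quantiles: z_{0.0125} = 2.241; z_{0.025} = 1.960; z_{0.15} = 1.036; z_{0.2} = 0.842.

Fisher's z: C = ½·ln((1+r)/(1−r)) = ½·ln(4.5556) = 0.7582.
n = ((z_{α/2} + z_β)/C)² + 3.
(2.241 + 0.842) / 0.7582 = 3.083 / 0.7582 = 4.066.
n = 4.066² + 3 = 16.53 + 3 = 19.5.
Round up.

n = 20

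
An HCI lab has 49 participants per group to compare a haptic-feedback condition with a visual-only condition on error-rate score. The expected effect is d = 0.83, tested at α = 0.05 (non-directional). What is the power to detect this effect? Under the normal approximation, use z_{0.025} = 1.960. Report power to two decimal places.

power ≈ 0.98

For two equal groups, power = Φ(d·√(n/2) − z_{α/2}).
d·√(n/2) = 0.83 × √(49/2) = 0.83 × 4.950 = 4.108.
z_β = 4.108 − 1.960 = 2.148.
Power = Φ(2.148) = 0.984.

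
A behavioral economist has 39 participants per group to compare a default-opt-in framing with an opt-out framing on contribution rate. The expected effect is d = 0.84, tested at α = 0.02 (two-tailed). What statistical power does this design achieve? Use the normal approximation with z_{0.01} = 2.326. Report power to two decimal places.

power ≈ 0.92

For two equal groups, power = Φ(d·√(n/2) − z_{α/2}).
d·√(n/2) = 0.84 × √(39/2) = 0.84 × 4.416 = 3.709.
z_β = 3.709 − 2.326 = 1.383.
Power = Φ(1.383) = 0.917.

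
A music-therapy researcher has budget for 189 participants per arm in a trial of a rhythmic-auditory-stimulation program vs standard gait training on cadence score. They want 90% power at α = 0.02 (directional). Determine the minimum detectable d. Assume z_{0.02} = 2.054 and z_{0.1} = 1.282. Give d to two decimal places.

d_min ≈ 0.34

For two independent groups of n = 189 each: d_min = (z_{α} + z_β)·√(2/n).
z-sum = 2.054 + 1.282 = 3.336.
d_min = 3.336 × √(2/189) = 3.336 × 0.1029 = 0.343.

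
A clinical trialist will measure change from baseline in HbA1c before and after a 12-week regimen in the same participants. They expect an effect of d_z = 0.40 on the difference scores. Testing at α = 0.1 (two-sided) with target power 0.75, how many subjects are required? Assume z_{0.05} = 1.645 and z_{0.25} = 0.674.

n = 34 pairs

For a paired (one-sample on differences) test: n = ((z_{α/2} + z_β) / d)².
z_{α/2} + z_β = 1.645 + 0.674 = 2.319.
n = (2.319 / 0.40)² = 5.797² = 33.61.
Round up.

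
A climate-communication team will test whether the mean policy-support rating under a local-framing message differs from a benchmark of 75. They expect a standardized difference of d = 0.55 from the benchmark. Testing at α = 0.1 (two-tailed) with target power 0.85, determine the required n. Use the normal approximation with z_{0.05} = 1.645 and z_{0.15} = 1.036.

For a one-sample test: n = ((z_{α/2} + z_β) / d)².
z_{α/2} + z_β = 1.645 + 1.036 = 2.681.
n = (2.681 / 0.55)² = 4.875² = 23.76.
Round up.

n = 24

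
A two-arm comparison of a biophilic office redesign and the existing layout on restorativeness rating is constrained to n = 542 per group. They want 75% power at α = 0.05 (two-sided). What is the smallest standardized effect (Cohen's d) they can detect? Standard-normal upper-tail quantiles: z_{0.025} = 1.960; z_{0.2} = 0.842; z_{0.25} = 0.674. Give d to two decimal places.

For two independent groups of n = 542 each: d_min = (z_{α/2} + z_β)·√(2/n).
z-sum = 1.960 + 0.674 = 2.634.
d_min = 2.634 × √(2/542) = 2.634 × 0.0607 = 0.160.

d_min ≈ 0.16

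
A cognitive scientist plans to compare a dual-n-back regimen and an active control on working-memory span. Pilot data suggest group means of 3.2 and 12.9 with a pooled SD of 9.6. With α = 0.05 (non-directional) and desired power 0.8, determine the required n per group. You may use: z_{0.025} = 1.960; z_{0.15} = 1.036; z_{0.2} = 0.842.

Cohen's d = |M₁ − M₂| / SD_pooled = |3.2 − 12.9| / 9.6 = 9.7 / 9.6 = 1.010.
For two independent groups with equal n: n = 2·((z_{α/2} + z_β) / d)².
z_{α/2} + z_β = 1.960 + 0.842 = 2.802.
n = 2 × (2.802 / 1.010)² = 2 × 2.774² = 2 × 7.70 = 15.4.
Round up to the next whole participant.

n = 16 per group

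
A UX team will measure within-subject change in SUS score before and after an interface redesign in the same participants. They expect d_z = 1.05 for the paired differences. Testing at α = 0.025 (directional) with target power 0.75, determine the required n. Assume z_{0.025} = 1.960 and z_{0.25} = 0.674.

For a paired (one-sample on differences) test: n = ((z_{α} + z_β) / d)².
z_{α} + z_β = 1.960 + 0.674 = 2.634.
n = (2.634 / 1.05)² = 2.509² = 6.29.
Round up.

n = 7 pairs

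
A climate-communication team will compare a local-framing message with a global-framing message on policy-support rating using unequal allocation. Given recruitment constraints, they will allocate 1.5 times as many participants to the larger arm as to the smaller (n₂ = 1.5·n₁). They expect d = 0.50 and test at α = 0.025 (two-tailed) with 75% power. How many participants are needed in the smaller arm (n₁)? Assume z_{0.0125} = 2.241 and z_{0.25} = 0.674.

With allocation ratio k = n₂/n₁ = 1.5, Var(x̄₁−x̄₂) = σ²(1/n₁ + 1/(k·n₁)) = σ²·(k+1)/(k·n₁).
So n₁ = (1 + 1/k)·((z_{α/2} + z_β)/d)² = 1.667 × (2.915/0.50)².
n₁ = 1.667 × 33.99 = 56.6.
Round up: n₁ = 57, giving n₂ = ⌈1.5 × 57⌉ = ⌈85.5⌉ = 86.

n₁ = 57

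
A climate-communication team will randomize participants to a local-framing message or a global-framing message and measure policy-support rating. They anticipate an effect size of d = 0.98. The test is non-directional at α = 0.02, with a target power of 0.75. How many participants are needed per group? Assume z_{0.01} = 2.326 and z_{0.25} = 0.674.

n = 19 per group

For two independent groups with equal n: n = 2·((z_{α/2} + z_β) / d)².
z_{α/2} + z_β = 2.326 + 0.674 = 3.000.
n = 2 × (3.000 / 0.98)² = 2 × 3.061² = 2 × 9.37 = 18.7.
Round up to the next whole participant.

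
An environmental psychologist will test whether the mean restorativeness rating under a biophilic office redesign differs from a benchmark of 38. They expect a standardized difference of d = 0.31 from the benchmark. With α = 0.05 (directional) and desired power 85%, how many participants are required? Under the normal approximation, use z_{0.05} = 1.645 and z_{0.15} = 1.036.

For a one-sample test: n = ((z_{α} + z_β) / d)².
z_{α} + z_β = 1.645 + 1.036 = 2.681.
n = (2.681 / 0.31)² = 8.648² = 74.79.
Round up.

n = 75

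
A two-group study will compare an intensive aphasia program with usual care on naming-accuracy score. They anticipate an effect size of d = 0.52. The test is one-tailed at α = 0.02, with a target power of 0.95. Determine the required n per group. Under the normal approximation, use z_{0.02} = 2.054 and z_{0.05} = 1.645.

For two independent groups with equal n: n = 2·((z_{α} + z_β) / d)².
z_{α} + z_β = 2.054 + 1.645 = 3.699.
n = 2 × (3.699 / 0.52)² = 2 × 7.113² = 2 × 50.60 = 101.2.
Round up to the next whole participant.

n = 102 per group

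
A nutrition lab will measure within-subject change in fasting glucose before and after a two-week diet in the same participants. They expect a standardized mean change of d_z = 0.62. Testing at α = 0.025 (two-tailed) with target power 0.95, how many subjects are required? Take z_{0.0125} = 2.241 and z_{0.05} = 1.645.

For a paired (one-sample on differences) test: n = ((z_{α/2} + z_β) / d)².
z_{α/2} + z_β = 2.241 + 1.645 = 3.886.
n = (3.886 / 0.62)² = 6.268² = 39.28.
Round up.

n = 40 pairs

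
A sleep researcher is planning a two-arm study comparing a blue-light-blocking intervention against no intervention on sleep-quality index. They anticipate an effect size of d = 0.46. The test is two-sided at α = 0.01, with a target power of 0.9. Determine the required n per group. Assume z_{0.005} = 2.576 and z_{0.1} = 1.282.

For two independent groups with equal n: n = 2·((z_{α/2} + z_β) / d)².
z_{α/2} + z_β = 2.576 + 1.282 = 3.858.
n = 2 × (3.858 / 0.46)² = 2 × 8.387² = 2 × 70.34 = 140.7.
Round up to the next whole participant.

n = 141 per group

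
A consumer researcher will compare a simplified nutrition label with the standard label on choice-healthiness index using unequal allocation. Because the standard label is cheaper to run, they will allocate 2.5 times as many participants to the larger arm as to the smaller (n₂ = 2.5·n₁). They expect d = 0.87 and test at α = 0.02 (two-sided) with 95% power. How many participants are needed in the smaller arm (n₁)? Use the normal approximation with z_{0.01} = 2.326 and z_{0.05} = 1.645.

With allocation ratio k = n₂/n₁ = 2.5, Var(x̄₁−x̄₂) = σ²(1/n₁ + 1/(k·n₁)) = σ²·(k+1)/(k·n₁).
So n₁ = (1 + 1/k)·((z_{α/2} + z_β)/d)² = 1.400 × (3.971/0.87)².
n₁ = 1.400 × 20.83 = 29.2.
Round up: n₁ = 30, giving n₂ = 2.5 × 30 = 75.

n₁ = 30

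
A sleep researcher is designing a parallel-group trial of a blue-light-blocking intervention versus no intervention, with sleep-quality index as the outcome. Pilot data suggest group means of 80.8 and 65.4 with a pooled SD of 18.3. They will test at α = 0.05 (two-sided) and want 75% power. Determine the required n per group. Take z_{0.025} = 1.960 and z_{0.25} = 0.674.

Cohen's d = |M₁ − M₂| / SD_pooled = |80.8 − 65.4| / 18.3 = 15.4 / 18.3 = 0.842.
For two independent groups with equal n: n = 2·((z_{α/2} + z_β) / d)².
z_{α/2} + z_β = 1.960 + 0.674 = 2.634.
n = 2 × (2.634 / 0.842)² = 2 × 3.128² = 2 × 9.79 = 19.6.
Round up to the next whole participant.

n = 20 per group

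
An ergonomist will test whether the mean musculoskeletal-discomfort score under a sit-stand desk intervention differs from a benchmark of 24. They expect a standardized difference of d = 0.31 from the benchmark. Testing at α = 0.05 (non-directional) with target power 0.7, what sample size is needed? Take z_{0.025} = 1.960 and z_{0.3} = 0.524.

For a one-sample test: n = ((z_{α/2} + z_β) / d)².
z_{α/2} + z_β = 1.960 + 0.524 = 2.484.
n = (2.484 / 0.31)² = 8.013² = 64.21.
Round up.

n = 65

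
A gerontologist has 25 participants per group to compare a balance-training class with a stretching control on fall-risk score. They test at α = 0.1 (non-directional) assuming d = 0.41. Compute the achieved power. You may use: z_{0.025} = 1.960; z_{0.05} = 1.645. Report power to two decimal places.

For two equal groups, power = Φ(d·√(n/2) − z_{α/2}).
d·√(n/2) = 0.41 × √(25/2) = 0.41 × 3.536 = 1.450.
z_β = 1.450 − 1.645 = -0.195.
Power = Φ(-0.195) = 0.423.

power ≈ 0.42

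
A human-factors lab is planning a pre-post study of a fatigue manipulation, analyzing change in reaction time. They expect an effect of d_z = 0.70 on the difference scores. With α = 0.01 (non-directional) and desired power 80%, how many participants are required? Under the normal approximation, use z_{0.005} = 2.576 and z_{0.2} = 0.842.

For a paired (one-sample on differences) test: n = ((z_{α/2} + z_β) / d)².
z_{α/2} + z_β = 2.576 + 0.842 = 3.418.
n = (3.418 / 0.70)² = 4.883² = 23.84.
Round up.

n = 24 pairs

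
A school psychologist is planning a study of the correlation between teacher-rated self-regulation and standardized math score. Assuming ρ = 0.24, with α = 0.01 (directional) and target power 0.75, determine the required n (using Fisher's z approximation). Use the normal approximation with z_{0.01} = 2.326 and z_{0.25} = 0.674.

n = 154

Fisher's z: C = ½·ln((1+r)/(1−r)) = ½·ln(1.6316) = 0.2448.
n = ((z_{α} + z_β)/C)² + 3.
(2.326 + 0.674) / 0.2448 = 3.000 / 0.2448 = 12.255.
n = 12.255² + 3 = 150.18 + 3 = 153.2.
Round up.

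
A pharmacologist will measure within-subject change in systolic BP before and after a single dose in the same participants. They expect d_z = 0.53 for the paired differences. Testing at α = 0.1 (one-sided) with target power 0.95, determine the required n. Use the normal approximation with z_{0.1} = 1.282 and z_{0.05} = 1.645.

For a paired (one-sample on differences) test: n = ((z_{α} + z_β) / d)².
z_{α} + z_β = 1.282 + 1.645 = 2.927.
n = (2.927 / 0.53)² = 5.523² = 30.50.
Round up.

n = 31 pairs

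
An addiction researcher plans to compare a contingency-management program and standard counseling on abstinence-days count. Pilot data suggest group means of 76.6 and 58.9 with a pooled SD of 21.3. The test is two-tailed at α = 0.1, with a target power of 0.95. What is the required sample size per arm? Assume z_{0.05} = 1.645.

n = 32 per group

Cohen's d = |M₁ − M₂| / SD_pooled = |76.6 − 58.9| / 21.3 = 17.7 / 21.3 = 0.831.
For two independent groups with equal n: n = 2·((z_{α/2} + z_β) / d)².
z_{α/2} + z_β = 1.645 + 1.645 = 3.290.
n = 2 × (3.290 / 0.831)² = 2 × 3.959² = 2 × 15.67 = 31.3.
Round up to the next whole participant.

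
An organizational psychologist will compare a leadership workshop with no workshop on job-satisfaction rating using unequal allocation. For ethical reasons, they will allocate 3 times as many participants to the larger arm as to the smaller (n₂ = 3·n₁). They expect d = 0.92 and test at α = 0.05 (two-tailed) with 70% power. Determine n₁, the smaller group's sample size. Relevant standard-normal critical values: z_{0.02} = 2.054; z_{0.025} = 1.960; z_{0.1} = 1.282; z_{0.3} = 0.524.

With allocation ratio k = n₂/n₁ = 3, Var(x̄₁−x̄₂) = σ²(1/n₁ + 1/(k·n₁)) = σ²·(k+1)/(k·n₁).
So n₁ = (1 + 1/k)·((z_{α/2} + z_β)/d)² = 1.333 × (2.484/0.92)².
n₁ = 1.333 × 7.29 = 9.7.
Round up: n₁ = 10, giving n₂ = 3 × 10 = 30.

n₁ = 10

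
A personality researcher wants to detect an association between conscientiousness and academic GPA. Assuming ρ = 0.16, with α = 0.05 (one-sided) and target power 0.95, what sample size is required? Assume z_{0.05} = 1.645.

n = 419

Fisher's z: C = ½·ln((1+r)/(1−r)) = ½·ln(1.3810) = 0.1614.
n = ((z_{α} + z_β)/C)² + 3.
(1.645 + 1.645) / 0.1614 = 3.290 / 0.1614 = 20.384.
n = 20.384² + 3 = 415.51 + 3 = 418.5.
Round up.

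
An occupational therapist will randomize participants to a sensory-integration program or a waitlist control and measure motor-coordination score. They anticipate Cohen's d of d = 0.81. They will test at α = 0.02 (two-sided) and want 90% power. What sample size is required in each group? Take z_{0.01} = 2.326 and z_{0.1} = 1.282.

For two independent groups with equal n: n = 2·((z_{α/2} + z_β) / d)².
z_{α/2} + z_β = 2.326 + 1.282 = 3.608.
n = 2 × (3.608 / 0.81)² = 2 × 4.454² = 2 × 19.84 = 39.7.
Round up to the next whole participant.

n = 40 per group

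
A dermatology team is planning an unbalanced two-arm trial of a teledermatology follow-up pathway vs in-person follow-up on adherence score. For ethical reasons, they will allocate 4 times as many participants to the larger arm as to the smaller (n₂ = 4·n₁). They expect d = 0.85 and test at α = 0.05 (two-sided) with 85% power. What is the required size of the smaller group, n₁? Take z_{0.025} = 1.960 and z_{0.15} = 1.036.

With allocation ratio k = n₂/n₁ = 4, Var(x̄₁−x̄₂) = σ²(1/n₁ + 1/(k·n₁)) = σ²·(k+1)/(k·n₁).
So n₁ = (1 + 1/k)·((z_{α/2} + z_β)/d)² = 1.250 × (2.996/0.85)².
n₁ = 1.250 × 12.42 = 15.5.
Round up: n₁ = 16, giving n₂ = 4 × 16 = 64.

n₁ = 16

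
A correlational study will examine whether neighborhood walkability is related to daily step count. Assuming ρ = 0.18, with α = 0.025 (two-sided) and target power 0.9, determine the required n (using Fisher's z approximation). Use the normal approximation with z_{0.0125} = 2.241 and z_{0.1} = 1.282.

Fisher's z: C = ½·ln((1+r)/(1−r)) = ½·ln(1.4390) = 0.1820.
n = ((z_{α/2} + z_β)/C)² + 3.
(2.241 + 1.282) / 0.1820 = 3.523 / 0.1820 = 19.357.
n = 19.357² + 3 = 374.70 + 3 = 377.7.
Round up.

n = 378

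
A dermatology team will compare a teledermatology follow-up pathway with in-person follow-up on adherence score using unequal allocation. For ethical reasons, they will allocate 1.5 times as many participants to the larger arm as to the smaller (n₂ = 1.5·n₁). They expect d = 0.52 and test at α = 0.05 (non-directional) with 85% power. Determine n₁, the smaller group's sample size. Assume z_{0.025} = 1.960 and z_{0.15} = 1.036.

With allocation ratio k = n₂/n₁ = 1.5, Var(x̄₁−x̄₂) = σ²(1/n₁ + 1/(k·n₁)) = σ²·(k+1)/(k·n₁).
So n₁ = (1 + 1/k)·((z_{α/2} + z_β)/d)² = 1.667 × (2.996/0.52)².
n₁ = 1.667 × 33.20 = 55.3.
Round up: n₁ = 56, giving n₂ = 1.5 × 56 = 84.

n₁ = 56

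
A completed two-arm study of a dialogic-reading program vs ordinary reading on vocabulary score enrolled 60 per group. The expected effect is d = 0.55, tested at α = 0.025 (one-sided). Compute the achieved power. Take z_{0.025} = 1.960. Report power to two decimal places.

For two equal groups, power = Φ(d·√(n/2) − z_{α}).
d·√(n/2) = 0.55 × √(60/2) = 0.55 × 5.477 = 3.012.
z_β = 3.012 − 1.960 = 1.052.
Power = Φ(1.052) = 0.854.

power ≈ 0.85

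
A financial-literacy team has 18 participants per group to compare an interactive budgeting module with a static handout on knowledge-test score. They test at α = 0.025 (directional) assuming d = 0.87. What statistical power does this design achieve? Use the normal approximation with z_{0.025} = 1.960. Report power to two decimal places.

power ≈ 0.74

For two equal groups, power = Φ(d·√(n/2) − z_{α}).
d·√(n/2) = 0.87 × √(18/2) = 0.87 × 3.000 = 2.610.
z_β = 2.610 − 1.960 = 0.650.
Power = Φ(0.650) = 0.742.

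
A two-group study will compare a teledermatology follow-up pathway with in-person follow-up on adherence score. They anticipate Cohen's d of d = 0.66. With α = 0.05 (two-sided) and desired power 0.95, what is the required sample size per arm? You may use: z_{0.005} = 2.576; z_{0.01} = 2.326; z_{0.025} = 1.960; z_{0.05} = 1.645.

For two independent groups with equal n: n = 2·((z_{α/2} + z_β) / d)².
z_{α/2} + z_β = 1.960 + 1.645 = 3.605.
n = 2 × (3.605 / 0.66)² = 2 × 5.462² = 2 × 29.83 = 59.7.
Round up to the next whole participant.

n = 60 per group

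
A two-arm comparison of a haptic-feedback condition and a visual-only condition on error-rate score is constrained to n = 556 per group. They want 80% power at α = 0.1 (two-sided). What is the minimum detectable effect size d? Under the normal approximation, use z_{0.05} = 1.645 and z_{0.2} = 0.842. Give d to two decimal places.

d_min ≈ 0.15

For two independent groups of n = 556 each: d_min = (z_{α/2} + z_β)·√(2/n).
z-sum = 1.645 + 0.842 = 2.487.
d_min = 2.487 × √(2/556) = 2.487 × 0.0600 = 0.149.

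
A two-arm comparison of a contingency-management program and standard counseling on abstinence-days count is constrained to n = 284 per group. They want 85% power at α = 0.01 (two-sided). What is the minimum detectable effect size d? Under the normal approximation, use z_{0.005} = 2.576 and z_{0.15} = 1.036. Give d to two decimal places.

d_min ≈ 0.30

For two independent groups of n = 284 each: d_min = (z_{α/2} + z_β)·√(2/n).
z-sum = 2.576 + 1.036 = 3.612.
d_min = 3.612 × √(2/284) = 3.612 × 0.0839 = 0.303.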